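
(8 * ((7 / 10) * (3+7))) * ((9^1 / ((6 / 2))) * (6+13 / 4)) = 1554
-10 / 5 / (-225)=0.01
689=689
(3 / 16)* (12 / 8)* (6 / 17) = 27 / 272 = 0.10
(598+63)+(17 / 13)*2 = 8627 / 13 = 663.62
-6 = -6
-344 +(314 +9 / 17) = -501 / 17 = -29.47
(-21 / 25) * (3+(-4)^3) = 1281 / 25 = 51.24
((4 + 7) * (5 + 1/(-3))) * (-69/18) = -1771/9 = -196.78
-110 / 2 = -55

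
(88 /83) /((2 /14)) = 616 /83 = 7.42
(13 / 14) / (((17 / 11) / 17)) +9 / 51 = 2473 / 238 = 10.39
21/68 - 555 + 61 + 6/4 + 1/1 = -33401/68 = -491.19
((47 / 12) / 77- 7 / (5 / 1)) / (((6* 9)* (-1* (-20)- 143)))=6233 / 30686040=0.00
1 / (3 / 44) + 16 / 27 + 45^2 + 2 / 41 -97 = 1943.31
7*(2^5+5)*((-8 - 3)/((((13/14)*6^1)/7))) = -139601/39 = -3579.51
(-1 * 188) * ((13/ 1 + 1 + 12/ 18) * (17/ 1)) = -140624/ 3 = -46874.67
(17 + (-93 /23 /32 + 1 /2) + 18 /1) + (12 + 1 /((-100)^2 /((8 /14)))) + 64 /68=2644756253 /54740000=48.31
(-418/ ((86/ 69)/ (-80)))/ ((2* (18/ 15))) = 480700/ 43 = 11179.07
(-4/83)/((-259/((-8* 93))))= -2976/21497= -0.14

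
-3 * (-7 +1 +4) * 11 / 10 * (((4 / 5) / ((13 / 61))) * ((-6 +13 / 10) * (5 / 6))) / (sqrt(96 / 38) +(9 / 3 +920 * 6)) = -1103132723 / 62786425325 +126148 * sqrt(57) / 188359275975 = -0.02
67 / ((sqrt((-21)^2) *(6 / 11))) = 737 / 126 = 5.85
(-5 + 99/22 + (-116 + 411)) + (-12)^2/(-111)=21697/74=293.20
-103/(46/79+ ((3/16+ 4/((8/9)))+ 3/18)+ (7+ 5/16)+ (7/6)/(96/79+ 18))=-74111796/9216961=-8.04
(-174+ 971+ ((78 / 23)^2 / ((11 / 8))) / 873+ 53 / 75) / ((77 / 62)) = 642.32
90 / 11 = 8.18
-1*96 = -96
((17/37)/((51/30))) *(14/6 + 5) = 220/111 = 1.98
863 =863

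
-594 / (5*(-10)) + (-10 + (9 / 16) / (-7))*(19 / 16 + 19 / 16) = -270163 / 22400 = -12.06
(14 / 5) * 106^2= 157304 / 5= 31460.80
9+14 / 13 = 131 / 13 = 10.08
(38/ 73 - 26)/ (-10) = 186/ 73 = 2.55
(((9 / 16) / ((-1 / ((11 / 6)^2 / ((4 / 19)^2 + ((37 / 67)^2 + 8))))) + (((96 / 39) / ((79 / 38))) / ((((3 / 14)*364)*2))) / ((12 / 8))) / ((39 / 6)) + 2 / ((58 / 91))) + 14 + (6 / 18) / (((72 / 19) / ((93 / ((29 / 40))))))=556774724632465541 / 19613447464796640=28.39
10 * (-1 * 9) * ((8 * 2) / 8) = -180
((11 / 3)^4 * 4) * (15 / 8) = 1355.65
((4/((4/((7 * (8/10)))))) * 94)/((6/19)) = 25004/15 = 1666.93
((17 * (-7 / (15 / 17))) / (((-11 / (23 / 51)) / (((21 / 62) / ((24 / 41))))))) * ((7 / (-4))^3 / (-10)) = 269433017 / 157132800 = 1.71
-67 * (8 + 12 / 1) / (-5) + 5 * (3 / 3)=273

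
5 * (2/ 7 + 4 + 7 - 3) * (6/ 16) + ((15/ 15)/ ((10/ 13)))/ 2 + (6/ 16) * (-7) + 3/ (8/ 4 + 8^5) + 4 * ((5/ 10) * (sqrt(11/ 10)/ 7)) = sqrt(110)/ 35 + 12442853/ 917560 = 13.86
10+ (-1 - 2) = 7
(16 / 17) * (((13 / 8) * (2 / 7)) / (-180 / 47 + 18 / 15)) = -6110 / 36771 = -0.17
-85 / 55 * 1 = -17 / 11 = -1.55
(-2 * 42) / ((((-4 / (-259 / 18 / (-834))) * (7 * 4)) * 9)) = 259 / 180144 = 0.00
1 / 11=0.09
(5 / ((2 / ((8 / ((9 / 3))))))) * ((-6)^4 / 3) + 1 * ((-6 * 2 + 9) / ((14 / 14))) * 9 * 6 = 2718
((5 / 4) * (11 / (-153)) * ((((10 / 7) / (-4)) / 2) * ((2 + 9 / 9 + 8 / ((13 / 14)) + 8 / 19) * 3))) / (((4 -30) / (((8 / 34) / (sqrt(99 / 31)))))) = -24775 * sqrt(341) / 155900472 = -0.00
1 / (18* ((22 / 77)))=7 / 36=0.19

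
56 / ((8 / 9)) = 63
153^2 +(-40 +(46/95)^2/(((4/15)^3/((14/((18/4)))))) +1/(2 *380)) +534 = 345714789/14440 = 23941.47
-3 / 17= -0.18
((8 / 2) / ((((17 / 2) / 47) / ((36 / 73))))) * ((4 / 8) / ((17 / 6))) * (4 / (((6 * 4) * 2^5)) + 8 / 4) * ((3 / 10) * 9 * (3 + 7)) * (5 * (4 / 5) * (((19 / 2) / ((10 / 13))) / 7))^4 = 467610904014111 / 1809067750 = 258481.70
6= 6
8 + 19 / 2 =35 / 2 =17.50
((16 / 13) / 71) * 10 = 160 / 923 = 0.17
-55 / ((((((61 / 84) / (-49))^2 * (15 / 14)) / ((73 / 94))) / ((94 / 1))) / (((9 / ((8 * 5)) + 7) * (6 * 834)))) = -616834336265.64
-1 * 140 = -140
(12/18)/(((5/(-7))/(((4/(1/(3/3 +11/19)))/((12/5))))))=-140/57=-2.46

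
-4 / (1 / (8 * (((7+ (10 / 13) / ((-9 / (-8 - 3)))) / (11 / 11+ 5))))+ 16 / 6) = -44592 / 30781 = -1.45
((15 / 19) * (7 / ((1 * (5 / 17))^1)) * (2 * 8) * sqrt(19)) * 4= 22848 * sqrt(19) / 19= 5241.69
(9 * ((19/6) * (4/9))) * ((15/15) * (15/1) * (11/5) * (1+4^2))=7106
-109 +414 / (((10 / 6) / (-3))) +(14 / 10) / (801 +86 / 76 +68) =-141220349 / 165325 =-854.20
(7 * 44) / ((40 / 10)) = 77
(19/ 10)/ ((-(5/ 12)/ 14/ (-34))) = 54264/ 25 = 2170.56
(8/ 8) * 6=6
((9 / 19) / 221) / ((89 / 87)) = 783 / 373711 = 0.00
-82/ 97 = -0.85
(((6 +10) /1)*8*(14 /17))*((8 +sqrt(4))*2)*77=2759680 /17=162334.12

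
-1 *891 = -891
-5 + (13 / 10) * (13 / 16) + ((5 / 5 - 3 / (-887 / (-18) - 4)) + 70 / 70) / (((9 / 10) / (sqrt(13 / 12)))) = -631 / 160 + 1576 * sqrt(39) / 4401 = -1.71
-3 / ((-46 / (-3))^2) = -27 / 2116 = -0.01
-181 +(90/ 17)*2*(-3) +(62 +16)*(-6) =-11573/ 17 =-680.76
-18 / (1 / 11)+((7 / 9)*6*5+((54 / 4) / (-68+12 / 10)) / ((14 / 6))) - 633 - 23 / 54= -102034241 / 126252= -808.18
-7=-7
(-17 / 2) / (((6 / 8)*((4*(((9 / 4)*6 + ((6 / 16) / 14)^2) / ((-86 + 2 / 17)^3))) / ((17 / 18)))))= 9759658496000 / 77733027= 125553.56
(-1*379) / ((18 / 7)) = -2653 / 18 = -147.39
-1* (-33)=33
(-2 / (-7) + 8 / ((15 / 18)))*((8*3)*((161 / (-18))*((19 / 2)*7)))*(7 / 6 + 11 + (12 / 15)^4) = -49915862654 / 28125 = -1774786.23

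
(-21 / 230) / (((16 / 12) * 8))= -63 / 7360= -0.01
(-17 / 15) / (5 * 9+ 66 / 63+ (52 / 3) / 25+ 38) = -35 / 2617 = -0.01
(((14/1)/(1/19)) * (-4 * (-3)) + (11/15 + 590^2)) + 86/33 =57963731/165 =351295.34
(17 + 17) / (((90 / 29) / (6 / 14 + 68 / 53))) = 62611 / 3339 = 18.75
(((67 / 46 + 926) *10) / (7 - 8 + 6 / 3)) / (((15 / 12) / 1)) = 170652 / 23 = 7419.65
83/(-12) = -83/12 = -6.92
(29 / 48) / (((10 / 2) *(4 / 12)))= 29 / 80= 0.36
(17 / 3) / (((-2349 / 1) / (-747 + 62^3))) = -4038877 / 7047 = -573.13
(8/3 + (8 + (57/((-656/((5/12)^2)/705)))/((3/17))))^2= 2439072433009/991494144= 2460.00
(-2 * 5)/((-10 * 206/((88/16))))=11/412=0.03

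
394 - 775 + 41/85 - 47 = -36339/85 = -427.52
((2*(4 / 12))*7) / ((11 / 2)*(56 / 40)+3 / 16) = 1120 / 1893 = 0.59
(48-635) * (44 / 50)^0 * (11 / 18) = -6457 / 18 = -358.72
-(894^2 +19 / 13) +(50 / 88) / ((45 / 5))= -4114474127 / 5148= -799237.40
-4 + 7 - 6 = -3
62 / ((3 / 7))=144.67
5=5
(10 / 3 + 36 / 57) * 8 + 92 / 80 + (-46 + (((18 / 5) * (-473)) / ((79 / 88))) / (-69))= 29742959 / 2071380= 14.36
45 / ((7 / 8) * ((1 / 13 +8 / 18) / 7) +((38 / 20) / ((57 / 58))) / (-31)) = 6528600 / 407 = 16040.79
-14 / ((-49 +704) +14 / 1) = -14 / 669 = -0.02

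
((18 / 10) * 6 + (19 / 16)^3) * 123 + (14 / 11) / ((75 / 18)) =1728659499 / 1126400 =1534.68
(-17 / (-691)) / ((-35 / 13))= -221 / 24185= -0.01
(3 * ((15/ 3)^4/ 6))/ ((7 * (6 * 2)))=625/ 168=3.72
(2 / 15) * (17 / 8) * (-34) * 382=-55199 / 15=-3679.93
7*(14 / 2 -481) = -3318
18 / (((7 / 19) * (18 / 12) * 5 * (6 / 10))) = 76 / 7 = 10.86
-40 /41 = -0.98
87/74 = 1.18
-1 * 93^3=-804357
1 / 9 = 0.11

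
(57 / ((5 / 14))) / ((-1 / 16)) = -12768 / 5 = -2553.60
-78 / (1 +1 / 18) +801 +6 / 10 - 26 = 66662 / 95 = 701.71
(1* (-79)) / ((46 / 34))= -1343 / 23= -58.39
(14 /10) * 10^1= 14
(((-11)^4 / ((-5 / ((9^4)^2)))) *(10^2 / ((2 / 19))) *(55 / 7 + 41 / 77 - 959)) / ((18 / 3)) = 132804797296381155 / 7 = 18972113899483022.14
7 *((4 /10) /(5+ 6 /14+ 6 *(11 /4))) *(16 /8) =392 /1535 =0.26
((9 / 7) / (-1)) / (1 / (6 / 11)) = -54 / 77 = -0.70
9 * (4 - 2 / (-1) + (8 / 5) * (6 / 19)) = 5562 / 95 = 58.55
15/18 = 5/6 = 0.83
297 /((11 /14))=378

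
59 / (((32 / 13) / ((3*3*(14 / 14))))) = 6903 / 32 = 215.72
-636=-636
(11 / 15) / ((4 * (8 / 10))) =11 / 48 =0.23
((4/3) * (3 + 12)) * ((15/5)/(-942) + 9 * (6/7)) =169490/1099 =154.22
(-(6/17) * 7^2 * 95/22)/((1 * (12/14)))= -32585/374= -87.13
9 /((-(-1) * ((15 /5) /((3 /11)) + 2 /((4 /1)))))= 18 /23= 0.78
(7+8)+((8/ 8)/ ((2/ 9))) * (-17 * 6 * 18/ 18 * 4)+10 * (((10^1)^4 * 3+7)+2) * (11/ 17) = 3270033/ 17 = 192354.88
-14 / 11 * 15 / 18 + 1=-2 / 33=-0.06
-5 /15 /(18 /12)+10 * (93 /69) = 2744 /207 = 13.26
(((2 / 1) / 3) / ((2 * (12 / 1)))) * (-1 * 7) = -7 / 36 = -0.19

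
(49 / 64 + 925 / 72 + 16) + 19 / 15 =30.88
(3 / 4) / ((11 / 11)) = 3 / 4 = 0.75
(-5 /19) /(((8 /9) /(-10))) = 225 /76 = 2.96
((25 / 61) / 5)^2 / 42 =25 / 156282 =0.00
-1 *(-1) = 1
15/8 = 1.88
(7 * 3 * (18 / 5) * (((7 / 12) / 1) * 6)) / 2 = 1323 / 10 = 132.30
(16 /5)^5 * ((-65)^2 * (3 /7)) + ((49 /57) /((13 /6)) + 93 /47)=6171693953363 /10157875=607577.27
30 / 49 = 0.61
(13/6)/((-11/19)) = -247/66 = -3.74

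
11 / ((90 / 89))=979 / 90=10.88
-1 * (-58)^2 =-3364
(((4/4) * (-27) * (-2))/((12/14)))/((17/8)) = 504/17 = 29.65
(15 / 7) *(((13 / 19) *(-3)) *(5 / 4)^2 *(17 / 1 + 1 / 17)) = -2120625 / 18088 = -117.24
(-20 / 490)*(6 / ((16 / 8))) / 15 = -0.01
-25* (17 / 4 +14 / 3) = -2675 / 12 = -222.92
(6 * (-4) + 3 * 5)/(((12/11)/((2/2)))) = -33/4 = -8.25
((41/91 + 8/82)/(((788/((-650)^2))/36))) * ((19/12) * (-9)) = -8523815625/56539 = -150759.93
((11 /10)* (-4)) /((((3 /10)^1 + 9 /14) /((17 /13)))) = -6.10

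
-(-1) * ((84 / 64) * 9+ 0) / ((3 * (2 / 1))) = 63 / 32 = 1.97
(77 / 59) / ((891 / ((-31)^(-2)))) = 7 / 4592619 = 0.00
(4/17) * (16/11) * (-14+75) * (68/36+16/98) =3533120/82467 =42.84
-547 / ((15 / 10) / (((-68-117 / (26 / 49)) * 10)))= 3156190 / 3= 1052063.33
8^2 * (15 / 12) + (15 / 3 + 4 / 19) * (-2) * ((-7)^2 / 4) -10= -2191 / 38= -57.66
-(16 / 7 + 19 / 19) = -23 / 7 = -3.29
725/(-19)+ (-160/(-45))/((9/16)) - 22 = -53.84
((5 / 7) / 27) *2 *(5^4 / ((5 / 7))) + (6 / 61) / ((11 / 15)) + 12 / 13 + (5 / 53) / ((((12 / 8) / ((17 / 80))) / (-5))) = 4722090361 / 99860904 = 47.29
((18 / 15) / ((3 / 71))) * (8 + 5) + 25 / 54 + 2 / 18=99839 / 270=369.77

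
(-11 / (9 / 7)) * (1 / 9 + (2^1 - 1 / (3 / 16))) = 2233 / 81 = 27.57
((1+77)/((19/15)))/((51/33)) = 12870/323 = 39.85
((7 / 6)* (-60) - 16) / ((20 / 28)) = -602 / 5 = -120.40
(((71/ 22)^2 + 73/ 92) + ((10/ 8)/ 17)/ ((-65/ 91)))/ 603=2101711/ 114114132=0.02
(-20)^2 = 400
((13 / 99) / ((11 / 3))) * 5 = 65 / 363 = 0.18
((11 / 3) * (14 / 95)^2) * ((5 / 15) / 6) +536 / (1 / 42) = 5485612678 / 243675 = 22512.00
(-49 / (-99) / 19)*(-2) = -98 / 1881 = -0.05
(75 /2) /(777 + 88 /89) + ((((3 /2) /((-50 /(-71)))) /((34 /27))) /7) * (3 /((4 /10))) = 4243557 /2280880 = 1.86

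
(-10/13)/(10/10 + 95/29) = -145/806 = -0.18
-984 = -984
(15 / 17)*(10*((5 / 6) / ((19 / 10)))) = 3.87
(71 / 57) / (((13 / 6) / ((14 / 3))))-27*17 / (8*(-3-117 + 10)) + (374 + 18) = 257704919 / 652080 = 395.20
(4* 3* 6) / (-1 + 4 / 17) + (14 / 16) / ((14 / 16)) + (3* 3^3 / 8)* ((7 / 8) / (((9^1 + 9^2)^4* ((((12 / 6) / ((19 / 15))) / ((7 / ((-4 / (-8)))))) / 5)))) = -188334707897 / 2021760000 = -93.15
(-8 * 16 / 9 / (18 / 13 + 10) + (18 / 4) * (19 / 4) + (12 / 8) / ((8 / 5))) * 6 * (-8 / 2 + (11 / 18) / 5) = -7833305 / 15984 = -490.07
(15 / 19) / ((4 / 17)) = 255 / 76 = 3.36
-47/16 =-2.94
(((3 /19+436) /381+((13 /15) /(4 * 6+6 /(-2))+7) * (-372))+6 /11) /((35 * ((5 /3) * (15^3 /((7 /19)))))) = -7295463691 /1489311140625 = -0.00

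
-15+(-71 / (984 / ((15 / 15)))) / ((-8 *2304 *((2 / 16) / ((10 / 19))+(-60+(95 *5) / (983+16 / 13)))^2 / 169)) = -17390483520837675505 / 1159365582606812352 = -15.00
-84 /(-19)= 4.42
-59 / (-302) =59 / 302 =0.20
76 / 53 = 1.43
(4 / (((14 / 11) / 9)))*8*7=1584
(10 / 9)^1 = 10 / 9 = 1.11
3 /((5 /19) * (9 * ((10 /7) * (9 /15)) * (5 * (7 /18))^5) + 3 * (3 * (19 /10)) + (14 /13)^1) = 129645360 /3224033537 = 0.04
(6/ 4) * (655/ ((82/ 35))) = 68775/ 164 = 419.36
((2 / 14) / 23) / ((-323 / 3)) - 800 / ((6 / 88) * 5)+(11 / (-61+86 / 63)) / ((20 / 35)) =-323677915663 / 137911956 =-2346.99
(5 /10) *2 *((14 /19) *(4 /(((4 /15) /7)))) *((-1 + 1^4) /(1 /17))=0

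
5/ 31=0.16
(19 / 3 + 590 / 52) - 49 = -2443 / 78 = -31.32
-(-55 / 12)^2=-3025 / 144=-21.01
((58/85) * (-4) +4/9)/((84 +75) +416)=-76/19125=-0.00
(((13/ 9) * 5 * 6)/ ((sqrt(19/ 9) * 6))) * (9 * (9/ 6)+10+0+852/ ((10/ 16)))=180271 * sqrt(19)/ 114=6892.83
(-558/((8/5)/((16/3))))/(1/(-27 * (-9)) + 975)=-225990/118463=-1.91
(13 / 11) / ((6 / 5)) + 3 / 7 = 1.41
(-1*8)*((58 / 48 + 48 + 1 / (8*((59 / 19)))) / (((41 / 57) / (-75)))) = 99373800 / 2419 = 41080.53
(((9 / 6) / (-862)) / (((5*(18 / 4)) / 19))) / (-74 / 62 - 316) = 589 / 127140690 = 0.00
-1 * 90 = -90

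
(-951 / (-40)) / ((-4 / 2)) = -951 / 80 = -11.89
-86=-86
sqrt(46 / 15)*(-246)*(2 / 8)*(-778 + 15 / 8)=254569*sqrt(690) / 80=83587.26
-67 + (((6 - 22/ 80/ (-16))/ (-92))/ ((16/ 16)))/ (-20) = -78895349/ 1177600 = -67.00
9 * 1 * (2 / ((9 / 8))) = 16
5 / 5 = 1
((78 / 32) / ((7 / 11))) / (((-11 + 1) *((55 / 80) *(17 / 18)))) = -0.59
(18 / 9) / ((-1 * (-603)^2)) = -0.00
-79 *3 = -237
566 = 566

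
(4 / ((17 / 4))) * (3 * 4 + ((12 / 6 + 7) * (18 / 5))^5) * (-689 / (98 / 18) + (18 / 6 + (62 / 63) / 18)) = -291681682098123328 / 70284375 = -4150021709.63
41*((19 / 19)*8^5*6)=8060928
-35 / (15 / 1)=-2.33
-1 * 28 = -28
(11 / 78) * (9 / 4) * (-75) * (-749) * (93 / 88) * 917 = 14371980525 / 832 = 17274015.05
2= 2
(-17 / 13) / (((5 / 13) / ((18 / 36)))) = -17 / 10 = -1.70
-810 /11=-73.64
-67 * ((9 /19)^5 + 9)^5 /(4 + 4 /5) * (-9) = 699640364221032673860398457634314000000 /93076495688256089536609610280499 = 7516831.82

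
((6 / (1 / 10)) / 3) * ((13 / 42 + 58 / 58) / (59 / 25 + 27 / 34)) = 467500 / 56301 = 8.30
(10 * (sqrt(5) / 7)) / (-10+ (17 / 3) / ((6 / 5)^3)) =-1296 * sqrt(5) / 6097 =-0.48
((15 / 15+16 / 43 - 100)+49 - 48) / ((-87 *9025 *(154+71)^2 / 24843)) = 34763638 / 569742609375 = 0.00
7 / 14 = 1 / 2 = 0.50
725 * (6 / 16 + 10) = 60175 / 8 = 7521.88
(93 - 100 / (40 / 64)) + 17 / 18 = -1189 / 18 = -66.06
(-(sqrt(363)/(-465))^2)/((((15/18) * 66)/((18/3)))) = -22/120125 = -0.00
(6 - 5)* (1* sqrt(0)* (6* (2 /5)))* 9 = 0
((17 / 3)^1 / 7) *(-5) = -85 / 21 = -4.05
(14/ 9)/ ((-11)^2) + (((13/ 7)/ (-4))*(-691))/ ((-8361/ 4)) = -331967/ 2360589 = -0.14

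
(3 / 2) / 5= 0.30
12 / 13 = 0.92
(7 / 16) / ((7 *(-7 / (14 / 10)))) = -1 / 80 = -0.01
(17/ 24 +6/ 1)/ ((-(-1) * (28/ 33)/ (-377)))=-95381/ 32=-2980.66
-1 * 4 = -4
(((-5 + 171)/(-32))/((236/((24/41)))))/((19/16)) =-498/45961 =-0.01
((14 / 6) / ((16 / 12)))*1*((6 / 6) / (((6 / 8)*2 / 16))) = 56 / 3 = 18.67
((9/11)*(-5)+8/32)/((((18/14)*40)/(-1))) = 1183/15840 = 0.07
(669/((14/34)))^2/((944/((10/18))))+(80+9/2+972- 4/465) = 56138274061/21509040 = 2609.99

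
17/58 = 0.29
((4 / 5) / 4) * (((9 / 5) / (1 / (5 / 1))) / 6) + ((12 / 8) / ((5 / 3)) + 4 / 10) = 8 / 5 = 1.60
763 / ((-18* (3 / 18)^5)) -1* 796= -330412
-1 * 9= -9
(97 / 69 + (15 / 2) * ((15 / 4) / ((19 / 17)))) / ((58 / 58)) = 278669 / 10488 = 26.57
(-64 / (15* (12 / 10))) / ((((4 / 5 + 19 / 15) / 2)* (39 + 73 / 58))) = -3712 / 43431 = -0.09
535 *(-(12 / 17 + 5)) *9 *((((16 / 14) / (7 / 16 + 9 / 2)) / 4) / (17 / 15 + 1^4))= -7005825 / 9401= -745.22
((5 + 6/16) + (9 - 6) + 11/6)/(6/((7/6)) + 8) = 1715/2208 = 0.78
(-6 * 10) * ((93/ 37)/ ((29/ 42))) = -234360/ 1073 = -218.42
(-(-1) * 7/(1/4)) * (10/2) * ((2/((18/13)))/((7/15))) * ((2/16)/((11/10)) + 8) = 3515.91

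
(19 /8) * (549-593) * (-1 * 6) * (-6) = -3762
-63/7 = -9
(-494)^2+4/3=732112/3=244037.33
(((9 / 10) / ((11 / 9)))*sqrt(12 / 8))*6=243*sqrt(6) / 110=5.41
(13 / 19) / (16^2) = 13 / 4864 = 0.00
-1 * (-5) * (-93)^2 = 43245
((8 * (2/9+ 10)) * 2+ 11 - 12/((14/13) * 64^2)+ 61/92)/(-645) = -519962231/1914071040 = -0.27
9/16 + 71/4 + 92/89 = 27549/1424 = 19.35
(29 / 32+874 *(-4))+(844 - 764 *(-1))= -60387 / 32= -1887.09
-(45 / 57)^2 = -225 / 361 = -0.62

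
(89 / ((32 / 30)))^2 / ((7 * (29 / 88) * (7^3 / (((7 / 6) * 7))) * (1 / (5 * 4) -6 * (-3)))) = 3.98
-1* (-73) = 73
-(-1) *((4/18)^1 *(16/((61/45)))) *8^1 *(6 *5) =38400/61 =629.51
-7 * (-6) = 42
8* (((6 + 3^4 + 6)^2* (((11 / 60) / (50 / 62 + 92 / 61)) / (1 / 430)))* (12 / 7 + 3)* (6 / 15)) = 226923766872 / 51065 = 4443821.93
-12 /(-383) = 12 /383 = 0.03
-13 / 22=-0.59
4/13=0.31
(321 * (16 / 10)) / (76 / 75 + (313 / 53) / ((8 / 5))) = 16332480 / 149599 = 109.18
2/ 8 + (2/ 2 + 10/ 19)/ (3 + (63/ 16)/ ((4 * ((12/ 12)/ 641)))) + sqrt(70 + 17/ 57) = 8.64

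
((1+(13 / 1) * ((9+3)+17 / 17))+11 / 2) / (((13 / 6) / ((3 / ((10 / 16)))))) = 1944 / 5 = 388.80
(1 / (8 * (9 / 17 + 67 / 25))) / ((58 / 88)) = 425 / 7192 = 0.06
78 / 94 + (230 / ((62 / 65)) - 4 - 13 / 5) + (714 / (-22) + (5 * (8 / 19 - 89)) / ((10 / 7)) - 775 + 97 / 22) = -1336375019 / 1522565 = -877.71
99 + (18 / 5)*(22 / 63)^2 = 219263 / 2205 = 99.44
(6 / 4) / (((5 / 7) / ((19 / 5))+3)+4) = 399 / 1912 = 0.21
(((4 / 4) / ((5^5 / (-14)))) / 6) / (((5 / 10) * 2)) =-7 / 9375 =-0.00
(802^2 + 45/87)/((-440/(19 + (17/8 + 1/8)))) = -31063.85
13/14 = 0.93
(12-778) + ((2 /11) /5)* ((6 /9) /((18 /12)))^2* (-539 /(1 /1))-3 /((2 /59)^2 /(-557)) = 2354536963 /1620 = 1453417.88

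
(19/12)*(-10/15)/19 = -1/18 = -0.06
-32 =-32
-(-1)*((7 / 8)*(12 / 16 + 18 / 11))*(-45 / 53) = -33075 / 18656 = -1.77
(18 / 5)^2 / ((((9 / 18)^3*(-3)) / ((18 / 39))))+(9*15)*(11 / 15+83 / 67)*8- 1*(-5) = 46140347 / 21775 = 2118.96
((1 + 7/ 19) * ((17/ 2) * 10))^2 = 4884100/ 361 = 13529.36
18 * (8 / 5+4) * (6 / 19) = 3024 / 95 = 31.83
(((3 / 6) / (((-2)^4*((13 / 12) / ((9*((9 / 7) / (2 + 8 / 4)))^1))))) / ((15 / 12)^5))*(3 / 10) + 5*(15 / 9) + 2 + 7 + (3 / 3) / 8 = 596045561 / 34125000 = 17.47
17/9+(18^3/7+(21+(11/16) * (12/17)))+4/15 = 18352307/21420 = 856.78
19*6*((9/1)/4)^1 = 513/2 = 256.50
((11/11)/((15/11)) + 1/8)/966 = 103/115920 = 0.00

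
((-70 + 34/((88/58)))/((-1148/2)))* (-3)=-3141/12628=-0.25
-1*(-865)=865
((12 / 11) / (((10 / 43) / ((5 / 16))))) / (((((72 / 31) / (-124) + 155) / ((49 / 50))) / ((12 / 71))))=18223443 / 11631979700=0.00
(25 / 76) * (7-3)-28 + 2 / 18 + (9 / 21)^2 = -221117 / 8379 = -26.39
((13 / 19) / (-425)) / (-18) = 13 / 145350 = 0.00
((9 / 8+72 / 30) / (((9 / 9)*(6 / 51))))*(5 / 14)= 2397 / 224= 10.70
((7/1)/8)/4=7/32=0.22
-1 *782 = -782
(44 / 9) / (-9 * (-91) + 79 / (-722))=2888 / 483741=0.01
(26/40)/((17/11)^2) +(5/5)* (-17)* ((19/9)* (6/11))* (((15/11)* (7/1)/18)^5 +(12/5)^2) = -16915753816285453/149293697216400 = -113.31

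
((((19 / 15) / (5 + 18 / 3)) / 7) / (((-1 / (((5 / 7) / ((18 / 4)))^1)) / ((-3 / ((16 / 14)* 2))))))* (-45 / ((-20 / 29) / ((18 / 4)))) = 4959 / 4928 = 1.01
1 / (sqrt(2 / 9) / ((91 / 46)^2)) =24843 *sqrt(2) / 4232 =8.30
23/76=0.30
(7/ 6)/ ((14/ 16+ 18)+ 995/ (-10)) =-28/ 1935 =-0.01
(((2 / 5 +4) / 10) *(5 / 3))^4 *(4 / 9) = 0.13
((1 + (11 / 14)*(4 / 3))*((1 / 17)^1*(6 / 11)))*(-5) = -430 / 1309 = -0.33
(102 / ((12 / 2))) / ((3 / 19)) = 323 / 3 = 107.67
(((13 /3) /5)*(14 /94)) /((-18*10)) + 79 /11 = 10024099 /1395900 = 7.18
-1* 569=-569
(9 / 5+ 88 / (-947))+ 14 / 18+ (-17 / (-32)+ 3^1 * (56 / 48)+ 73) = 108434519 / 1363680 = 79.52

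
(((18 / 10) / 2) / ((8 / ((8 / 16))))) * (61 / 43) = 549 / 6880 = 0.08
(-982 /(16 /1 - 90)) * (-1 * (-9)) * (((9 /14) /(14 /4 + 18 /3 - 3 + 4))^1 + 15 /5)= 662850 /1813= 365.61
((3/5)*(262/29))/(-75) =-262/3625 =-0.07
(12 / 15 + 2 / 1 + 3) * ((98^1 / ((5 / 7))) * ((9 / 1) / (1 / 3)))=537138 / 25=21485.52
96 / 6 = 16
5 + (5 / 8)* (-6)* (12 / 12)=5 / 4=1.25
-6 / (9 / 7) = -14 / 3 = -4.67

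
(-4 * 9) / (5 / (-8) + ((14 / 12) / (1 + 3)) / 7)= 432 / 7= 61.71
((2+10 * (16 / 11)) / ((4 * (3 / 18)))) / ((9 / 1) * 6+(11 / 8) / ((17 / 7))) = 37128 / 81631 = 0.45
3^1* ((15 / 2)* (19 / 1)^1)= 855 / 2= 427.50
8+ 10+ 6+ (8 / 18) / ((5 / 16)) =1144 / 45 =25.42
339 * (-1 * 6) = -2034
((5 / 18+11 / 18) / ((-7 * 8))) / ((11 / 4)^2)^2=-256 / 922383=-0.00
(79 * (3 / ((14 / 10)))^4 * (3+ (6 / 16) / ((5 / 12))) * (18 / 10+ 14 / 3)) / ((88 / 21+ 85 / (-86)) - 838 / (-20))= 130114866375 / 139694296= 931.43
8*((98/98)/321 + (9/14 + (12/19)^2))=6780476/811167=8.36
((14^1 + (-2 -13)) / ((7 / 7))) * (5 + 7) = -12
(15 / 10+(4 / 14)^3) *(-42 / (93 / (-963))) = 1006335 / 1519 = 662.50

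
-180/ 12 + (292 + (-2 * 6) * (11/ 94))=12953/ 47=275.60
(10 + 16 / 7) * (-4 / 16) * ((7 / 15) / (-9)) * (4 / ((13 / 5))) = 86 / 351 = 0.25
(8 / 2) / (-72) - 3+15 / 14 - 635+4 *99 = -15182 / 63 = -240.98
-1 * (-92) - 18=74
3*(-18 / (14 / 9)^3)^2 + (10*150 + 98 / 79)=233449050509 / 148708336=1569.85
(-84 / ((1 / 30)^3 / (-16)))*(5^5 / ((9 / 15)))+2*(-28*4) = 188999999776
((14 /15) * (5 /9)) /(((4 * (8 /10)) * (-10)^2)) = 7 /4320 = 0.00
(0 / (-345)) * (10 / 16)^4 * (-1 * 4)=0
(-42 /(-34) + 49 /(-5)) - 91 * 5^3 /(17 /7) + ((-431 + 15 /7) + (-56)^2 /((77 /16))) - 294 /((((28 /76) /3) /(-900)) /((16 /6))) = 37575698409 /6545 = 5741130.39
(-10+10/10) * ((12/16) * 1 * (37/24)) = -10.41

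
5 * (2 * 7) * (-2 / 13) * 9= -1260 / 13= -96.92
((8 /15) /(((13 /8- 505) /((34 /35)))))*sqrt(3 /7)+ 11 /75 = 0.15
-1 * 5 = -5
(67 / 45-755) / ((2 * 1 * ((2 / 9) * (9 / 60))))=-33908 / 3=-11302.67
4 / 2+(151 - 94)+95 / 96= 5759 / 96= 59.99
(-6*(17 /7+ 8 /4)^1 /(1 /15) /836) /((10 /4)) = -279 /1463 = -0.19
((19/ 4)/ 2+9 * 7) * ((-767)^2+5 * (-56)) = 307528707/ 8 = 38441088.38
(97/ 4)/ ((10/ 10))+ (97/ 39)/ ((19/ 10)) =75757/ 2964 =25.56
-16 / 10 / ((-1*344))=0.00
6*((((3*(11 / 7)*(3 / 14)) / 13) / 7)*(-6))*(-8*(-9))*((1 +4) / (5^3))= -128304 / 111475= -1.15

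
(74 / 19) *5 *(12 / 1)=4440 / 19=233.68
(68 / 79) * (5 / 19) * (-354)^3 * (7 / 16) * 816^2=-4393868730693120 / 1501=-2927294290934.79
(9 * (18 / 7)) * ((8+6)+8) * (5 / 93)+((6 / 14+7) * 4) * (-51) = -322908 / 217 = -1488.06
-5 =-5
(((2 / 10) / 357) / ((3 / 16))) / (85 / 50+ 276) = 32 / 2974167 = 0.00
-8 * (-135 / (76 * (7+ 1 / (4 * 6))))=6480 / 3211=2.02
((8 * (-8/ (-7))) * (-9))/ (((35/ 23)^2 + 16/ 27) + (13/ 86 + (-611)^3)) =0.00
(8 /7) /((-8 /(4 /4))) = -1 /7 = -0.14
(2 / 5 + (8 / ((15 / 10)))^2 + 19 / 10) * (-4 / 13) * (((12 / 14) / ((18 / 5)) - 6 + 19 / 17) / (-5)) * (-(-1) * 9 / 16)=-2293843 / 464100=-4.94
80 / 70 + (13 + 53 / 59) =6212 / 413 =15.04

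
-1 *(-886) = 886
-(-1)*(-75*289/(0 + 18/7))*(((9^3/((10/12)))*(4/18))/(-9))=182070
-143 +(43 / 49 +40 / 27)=-186068 / 1323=-140.64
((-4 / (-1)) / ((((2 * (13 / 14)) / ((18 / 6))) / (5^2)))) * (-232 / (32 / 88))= -1339800 / 13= -103061.54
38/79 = 0.48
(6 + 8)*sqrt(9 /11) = 42*sqrt(11) /11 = 12.66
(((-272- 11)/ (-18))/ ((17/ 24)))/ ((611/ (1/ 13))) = 1132/ 405093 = 0.00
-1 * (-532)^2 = -283024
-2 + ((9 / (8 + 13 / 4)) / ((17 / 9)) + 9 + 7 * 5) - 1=3521 / 85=41.42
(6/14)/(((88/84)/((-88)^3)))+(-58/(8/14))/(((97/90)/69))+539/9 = -248998984/873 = -285222.20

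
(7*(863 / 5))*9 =54369 / 5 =10873.80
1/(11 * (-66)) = -1/726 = -0.00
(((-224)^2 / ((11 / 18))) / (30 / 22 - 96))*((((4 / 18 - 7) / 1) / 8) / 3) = 245.02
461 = 461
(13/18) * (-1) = -13/18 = -0.72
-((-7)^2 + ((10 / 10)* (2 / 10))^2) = -1226 / 25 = -49.04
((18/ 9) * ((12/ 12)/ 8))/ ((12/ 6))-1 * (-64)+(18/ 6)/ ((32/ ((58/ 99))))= 33887/ 528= 64.18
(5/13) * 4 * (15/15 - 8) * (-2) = 280/13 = 21.54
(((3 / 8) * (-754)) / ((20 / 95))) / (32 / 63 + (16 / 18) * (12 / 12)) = -1353807 / 1408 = -961.51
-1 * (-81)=81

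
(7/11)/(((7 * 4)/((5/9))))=5/396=0.01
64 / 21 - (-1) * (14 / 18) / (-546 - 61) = 116495 / 38241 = 3.05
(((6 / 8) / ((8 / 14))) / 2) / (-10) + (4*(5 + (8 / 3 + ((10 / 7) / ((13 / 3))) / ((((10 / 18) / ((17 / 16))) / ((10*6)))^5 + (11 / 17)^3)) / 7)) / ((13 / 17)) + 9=1666941942838899235529 / 43878193274266653120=37.99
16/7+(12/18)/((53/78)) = 1212/371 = 3.27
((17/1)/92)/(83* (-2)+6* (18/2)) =-17/10304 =-0.00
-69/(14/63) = -621/2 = -310.50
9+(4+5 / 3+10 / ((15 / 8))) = 20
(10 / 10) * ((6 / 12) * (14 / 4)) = 7 / 4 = 1.75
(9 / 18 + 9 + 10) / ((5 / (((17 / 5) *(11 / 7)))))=7293 / 350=20.84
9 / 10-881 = -8801 / 10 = -880.10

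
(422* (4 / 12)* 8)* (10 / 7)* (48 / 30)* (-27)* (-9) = 4375296 / 7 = 625042.29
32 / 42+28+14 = 898 / 21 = 42.76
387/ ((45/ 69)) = 2967/ 5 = 593.40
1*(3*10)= 30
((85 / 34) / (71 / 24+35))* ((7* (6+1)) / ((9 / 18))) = 5880 / 911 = 6.45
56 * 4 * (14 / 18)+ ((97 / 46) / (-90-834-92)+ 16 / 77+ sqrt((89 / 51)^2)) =97000313227 / 550596816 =176.17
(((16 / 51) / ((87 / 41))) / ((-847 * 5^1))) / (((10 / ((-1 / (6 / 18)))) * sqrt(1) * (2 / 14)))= 328 / 4473975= 0.00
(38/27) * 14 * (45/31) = 2660/93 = 28.60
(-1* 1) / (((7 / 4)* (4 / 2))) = -2 / 7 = -0.29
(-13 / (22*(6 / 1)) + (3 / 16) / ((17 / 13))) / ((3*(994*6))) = 403 / 160598592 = 0.00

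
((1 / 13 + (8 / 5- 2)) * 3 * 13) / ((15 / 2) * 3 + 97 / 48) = -3024 / 5885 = -0.51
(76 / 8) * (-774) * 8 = -58824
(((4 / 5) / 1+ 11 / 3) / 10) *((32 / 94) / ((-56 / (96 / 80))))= -134 / 41125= -0.00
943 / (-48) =-943 / 48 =-19.65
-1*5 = -5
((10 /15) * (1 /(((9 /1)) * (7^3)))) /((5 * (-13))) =-2 /601965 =-0.00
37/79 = 0.47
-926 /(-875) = 926 /875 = 1.06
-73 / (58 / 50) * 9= -16425 / 29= -566.38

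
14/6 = 7/3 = 2.33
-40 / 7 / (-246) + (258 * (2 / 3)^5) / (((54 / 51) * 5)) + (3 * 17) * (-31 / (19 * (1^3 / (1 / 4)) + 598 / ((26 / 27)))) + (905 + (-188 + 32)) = 787905044 / 1046115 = 753.17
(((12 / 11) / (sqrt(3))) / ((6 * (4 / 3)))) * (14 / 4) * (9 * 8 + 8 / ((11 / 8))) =1498 * sqrt(3) / 121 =21.44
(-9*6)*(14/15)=-252/5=-50.40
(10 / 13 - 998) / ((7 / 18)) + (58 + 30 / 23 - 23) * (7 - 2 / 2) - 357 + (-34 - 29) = -827178 / 299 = -2766.48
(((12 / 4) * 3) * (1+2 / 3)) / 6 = 5 / 2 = 2.50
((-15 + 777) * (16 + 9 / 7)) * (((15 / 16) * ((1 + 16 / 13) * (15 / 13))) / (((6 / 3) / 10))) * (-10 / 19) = -7520225625 / 89908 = -83643.56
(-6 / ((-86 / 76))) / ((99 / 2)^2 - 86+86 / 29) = 26448 / 11807671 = 0.00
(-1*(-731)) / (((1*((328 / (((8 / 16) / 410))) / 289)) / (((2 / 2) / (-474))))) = -211259 / 127487040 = -0.00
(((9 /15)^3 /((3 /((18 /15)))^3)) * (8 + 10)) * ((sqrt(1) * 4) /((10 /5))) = 7776 /15625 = 0.50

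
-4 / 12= -1 / 3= -0.33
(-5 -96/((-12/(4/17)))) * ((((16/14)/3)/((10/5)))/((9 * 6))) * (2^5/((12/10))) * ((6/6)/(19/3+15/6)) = -0.03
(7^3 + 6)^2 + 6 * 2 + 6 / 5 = 609071 / 5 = 121814.20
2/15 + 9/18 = 0.63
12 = 12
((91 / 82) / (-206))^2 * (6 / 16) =24843 / 2282717312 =0.00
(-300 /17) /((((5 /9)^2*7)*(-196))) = 243 /5831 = 0.04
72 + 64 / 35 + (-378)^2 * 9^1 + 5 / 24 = 1080265231 / 840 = 1286030.04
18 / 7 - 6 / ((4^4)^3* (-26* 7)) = 3925868547 / 1526726656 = 2.57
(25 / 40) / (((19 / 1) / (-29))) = -145 / 152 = -0.95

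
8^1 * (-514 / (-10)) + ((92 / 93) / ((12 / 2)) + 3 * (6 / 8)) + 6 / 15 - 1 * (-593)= 5619143 / 5580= 1007.01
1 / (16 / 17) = 17 / 16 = 1.06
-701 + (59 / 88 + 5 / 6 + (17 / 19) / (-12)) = -3509047 / 5016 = -699.57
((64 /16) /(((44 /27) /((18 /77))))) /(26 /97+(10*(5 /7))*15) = 23571 /4412386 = 0.01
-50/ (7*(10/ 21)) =-15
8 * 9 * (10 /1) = 720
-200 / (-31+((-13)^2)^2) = -20 / 2853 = -0.01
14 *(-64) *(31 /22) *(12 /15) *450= -4999680 /11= -454516.36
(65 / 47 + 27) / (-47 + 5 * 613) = 0.01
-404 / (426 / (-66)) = 62.59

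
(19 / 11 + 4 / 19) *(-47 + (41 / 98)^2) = -90.74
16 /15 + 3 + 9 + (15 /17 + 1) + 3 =17.95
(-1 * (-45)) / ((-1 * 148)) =-45 / 148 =-0.30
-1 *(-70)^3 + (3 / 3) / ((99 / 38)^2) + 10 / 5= 3361764046 / 9801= 343002.15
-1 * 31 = -31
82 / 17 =4.82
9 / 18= 1 / 2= 0.50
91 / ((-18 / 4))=-182 / 9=-20.22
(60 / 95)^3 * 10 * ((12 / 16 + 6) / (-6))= -19440 / 6859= -2.83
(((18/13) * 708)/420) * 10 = 2124/91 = 23.34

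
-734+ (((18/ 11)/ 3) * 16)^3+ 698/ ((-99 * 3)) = -2574344/ 35937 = -71.63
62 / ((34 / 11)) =341 / 17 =20.06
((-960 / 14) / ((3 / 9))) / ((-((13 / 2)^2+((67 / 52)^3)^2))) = 28469677916160 / 6480366483311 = 4.39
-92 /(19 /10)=-920 /19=-48.42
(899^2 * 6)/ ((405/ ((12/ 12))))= 1616402/ 135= 11973.35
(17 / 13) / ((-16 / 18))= -153 / 104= -1.47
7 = 7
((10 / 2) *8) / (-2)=-20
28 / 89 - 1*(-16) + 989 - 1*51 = 954.31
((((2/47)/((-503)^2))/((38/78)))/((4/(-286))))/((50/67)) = -373659/11296851850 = -0.00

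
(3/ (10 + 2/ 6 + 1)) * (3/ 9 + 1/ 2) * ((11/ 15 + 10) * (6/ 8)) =483/ 272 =1.78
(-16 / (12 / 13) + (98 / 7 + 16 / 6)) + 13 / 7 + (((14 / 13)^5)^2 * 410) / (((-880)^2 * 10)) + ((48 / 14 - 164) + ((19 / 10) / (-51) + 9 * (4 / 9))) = -46276307535027940831 / 297753663620062650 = -155.42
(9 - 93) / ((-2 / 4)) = 168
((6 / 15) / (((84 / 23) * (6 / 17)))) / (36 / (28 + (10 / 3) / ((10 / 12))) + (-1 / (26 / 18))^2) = 132158 / 683235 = 0.19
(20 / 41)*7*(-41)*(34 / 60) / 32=-119 / 48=-2.48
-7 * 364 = -2548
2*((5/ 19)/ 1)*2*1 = 20/ 19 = 1.05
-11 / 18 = -0.61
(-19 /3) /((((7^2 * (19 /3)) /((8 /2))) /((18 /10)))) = -36 /245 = -0.15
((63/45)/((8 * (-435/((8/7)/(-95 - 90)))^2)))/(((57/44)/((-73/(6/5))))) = -0.00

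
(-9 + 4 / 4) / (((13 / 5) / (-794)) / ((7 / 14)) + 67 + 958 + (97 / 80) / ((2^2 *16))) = -16261120 / 2083481197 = -0.01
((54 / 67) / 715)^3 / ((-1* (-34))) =78732 / 1868923198624625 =0.00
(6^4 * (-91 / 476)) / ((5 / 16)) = -792.85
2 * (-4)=-8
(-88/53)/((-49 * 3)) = 88/7791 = 0.01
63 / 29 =2.17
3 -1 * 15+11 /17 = -193 /17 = -11.35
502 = 502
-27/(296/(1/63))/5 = -3/10360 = -0.00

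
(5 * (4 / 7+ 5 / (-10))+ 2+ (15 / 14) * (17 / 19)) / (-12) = -21 / 76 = -0.28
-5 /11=-0.45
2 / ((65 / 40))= 16 / 13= 1.23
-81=-81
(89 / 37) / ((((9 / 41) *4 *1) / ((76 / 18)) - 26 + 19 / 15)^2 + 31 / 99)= 14852433475 / 3715922569418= 0.00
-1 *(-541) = 541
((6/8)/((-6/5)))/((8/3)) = -15/64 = -0.23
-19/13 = -1.46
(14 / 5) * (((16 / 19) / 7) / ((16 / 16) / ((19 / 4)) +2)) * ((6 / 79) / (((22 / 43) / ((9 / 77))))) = 6192 / 2341955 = 0.00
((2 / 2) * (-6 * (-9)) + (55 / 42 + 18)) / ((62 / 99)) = 101607 / 868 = 117.06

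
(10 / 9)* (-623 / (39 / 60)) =-124600 / 117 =-1064.96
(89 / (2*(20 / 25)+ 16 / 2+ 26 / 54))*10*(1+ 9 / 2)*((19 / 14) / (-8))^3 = -4532598675 / 1912107008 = -2.37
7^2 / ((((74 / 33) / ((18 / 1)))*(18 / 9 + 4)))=4851 / 74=65.55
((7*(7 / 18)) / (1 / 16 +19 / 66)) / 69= 4312 / 38295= 0.11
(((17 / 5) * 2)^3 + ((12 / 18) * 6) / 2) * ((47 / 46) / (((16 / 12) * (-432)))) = -0.56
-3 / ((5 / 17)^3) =-14739 / 125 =-117.91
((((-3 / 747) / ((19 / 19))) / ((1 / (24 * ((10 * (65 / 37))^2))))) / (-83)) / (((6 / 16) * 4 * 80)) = 84500 / 28293123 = 0.00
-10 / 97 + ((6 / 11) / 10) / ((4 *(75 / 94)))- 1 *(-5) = 1310809 / 266750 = 4.91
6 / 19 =0.32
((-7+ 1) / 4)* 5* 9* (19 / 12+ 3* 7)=-12195 / 8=-1524.38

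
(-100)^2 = 10000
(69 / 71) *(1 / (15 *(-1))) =-0.06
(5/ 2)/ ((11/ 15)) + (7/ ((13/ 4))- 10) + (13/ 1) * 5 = 17321/ 286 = 60.56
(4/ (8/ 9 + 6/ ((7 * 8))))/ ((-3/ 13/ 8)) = -34944/ 251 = -139.22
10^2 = 100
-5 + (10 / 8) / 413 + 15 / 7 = -4715 / 1652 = -2.85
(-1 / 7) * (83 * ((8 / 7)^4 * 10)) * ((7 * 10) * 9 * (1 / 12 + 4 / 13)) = -1555353600 / 31213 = -49830.31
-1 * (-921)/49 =921/49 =18.80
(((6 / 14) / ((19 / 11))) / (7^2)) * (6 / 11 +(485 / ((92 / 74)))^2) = 10626797913 / 13789972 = 770.62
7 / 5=1.40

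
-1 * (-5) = 5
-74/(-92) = 37/46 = 0.80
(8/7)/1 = 8/7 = 1.14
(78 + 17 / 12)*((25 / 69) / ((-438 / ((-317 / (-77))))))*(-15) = 37762625 / 9308376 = 4.06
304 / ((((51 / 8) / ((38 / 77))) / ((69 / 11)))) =2125568 / 14399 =147.62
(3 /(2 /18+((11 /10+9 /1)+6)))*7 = 1890 /1459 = 1.30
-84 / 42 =-2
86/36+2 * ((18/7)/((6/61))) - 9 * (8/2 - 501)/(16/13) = 3718499/1008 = 3688.99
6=6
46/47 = 0.98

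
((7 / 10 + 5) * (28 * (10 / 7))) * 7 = 1596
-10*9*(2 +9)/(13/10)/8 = -2475/26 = -95.19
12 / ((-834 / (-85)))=170 / 139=1.22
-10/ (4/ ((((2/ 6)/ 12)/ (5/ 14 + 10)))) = -7/ 1044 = -0.01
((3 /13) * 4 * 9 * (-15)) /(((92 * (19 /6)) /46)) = -4860 /247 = -19.68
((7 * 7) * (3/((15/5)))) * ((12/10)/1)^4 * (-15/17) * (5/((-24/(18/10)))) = 71442/2125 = 33.62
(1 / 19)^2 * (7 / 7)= 1 / 361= 0.00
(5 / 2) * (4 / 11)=10 / 11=0.91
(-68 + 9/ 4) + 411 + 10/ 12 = 4153/ 12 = 346.08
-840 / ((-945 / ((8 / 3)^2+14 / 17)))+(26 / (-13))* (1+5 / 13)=76684 / 17901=4.28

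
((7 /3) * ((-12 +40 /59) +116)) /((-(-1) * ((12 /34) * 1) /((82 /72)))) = 3766588 /4779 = 788.15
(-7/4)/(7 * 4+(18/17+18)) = -119/3200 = -0.04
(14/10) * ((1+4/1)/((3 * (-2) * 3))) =-0.39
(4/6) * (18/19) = 12/19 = 0.63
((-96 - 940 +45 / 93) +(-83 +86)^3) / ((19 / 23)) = -719072 / 589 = -1220.84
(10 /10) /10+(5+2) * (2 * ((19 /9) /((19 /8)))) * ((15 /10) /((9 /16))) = 8987 /270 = 33.29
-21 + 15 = -6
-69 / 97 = -0.71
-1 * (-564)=564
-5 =-5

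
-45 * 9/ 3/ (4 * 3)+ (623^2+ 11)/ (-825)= -105979/ 220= -481.72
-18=-18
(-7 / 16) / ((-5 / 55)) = 77 / 16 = 4.81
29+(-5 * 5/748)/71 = 1540107/53108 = 29.00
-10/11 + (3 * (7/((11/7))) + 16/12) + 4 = 17.79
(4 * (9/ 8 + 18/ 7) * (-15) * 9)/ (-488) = 4.09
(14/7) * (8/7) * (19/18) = 152/63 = 2.41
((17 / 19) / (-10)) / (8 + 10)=-17 / 3420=-0.00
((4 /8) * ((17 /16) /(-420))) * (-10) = 17 /1344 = 0.01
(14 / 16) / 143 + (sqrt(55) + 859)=sqrt(55) + 982703 / 1144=866.42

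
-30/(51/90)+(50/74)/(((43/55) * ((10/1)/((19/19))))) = -2859125/54094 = -52.85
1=1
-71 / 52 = -1.37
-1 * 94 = -94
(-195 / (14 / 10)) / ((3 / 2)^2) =-1300 / 21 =-61.90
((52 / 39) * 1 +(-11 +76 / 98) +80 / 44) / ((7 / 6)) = -22874 / 3773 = -6.06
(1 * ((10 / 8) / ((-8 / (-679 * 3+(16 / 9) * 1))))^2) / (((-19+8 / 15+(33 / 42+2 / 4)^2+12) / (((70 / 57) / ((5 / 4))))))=-14385097965875 / 696957696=-20639.84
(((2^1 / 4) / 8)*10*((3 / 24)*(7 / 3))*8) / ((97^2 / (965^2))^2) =14284.96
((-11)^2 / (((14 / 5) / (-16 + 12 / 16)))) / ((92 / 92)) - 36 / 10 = -185533 / 280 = -662.62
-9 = -9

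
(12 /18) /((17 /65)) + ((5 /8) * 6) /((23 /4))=3755 /1173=3.20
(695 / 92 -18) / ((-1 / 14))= 6727 / 46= 146.24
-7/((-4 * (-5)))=-7/20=-0.35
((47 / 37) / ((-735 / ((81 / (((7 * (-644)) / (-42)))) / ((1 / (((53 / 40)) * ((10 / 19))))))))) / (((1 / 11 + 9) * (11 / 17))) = -3430107 / 22183868000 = -0.00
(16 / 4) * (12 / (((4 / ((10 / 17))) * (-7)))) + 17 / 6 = 1303 / 714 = 1.82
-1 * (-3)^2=-9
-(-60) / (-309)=-20 / 103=-0.19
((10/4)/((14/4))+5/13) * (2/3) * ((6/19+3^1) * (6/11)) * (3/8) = 1350/2717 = 0.50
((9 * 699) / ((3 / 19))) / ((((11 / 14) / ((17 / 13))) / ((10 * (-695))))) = -65904306300 / 143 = -460869274.83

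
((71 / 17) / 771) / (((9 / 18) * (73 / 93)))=0.01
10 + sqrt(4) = 12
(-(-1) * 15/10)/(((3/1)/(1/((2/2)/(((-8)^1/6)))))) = -0.67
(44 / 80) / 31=11 / 620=0.02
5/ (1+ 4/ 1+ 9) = 5/ 14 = 0.36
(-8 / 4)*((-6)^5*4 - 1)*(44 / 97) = 2737240 / 97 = 28218.97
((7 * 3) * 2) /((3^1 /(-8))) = -112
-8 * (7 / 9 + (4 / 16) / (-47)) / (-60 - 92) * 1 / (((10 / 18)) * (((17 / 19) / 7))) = 9149 / 15980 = 0.57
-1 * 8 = -8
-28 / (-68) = 7 / 17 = 0.41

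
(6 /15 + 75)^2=142129 /25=5685.16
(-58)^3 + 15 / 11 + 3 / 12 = -8584857 / 44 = -195110.39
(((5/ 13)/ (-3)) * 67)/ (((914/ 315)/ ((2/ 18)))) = -11725/ 35646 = -0.33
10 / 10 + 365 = 366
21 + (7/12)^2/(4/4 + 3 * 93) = 120967/5760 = 21.00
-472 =-472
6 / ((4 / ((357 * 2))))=1071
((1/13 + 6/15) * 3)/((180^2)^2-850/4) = 186/136468772375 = 0.00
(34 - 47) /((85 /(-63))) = 819 /85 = 9.64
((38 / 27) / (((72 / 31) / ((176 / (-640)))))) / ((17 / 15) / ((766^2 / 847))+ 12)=-950398031 / 68448550392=-0.01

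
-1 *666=-666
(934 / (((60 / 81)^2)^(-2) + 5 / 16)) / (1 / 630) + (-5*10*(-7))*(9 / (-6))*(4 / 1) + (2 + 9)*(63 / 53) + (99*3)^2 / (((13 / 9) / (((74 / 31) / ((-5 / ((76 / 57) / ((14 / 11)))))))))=129290.28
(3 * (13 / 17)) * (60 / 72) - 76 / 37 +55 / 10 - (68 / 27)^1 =48218 / 16983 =2.84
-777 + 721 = -56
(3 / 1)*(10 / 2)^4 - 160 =1715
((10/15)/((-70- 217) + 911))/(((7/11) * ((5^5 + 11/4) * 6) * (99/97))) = 0.00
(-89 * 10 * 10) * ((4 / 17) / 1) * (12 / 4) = -106800 / 17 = -6282.35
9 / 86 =0.10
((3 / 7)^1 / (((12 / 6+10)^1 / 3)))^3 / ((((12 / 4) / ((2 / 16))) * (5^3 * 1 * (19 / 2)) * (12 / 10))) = 3 / 83417600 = 0.00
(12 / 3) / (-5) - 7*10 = -354 / 5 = -70.80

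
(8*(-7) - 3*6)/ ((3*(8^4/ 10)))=-185/ 3072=-0.06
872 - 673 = 199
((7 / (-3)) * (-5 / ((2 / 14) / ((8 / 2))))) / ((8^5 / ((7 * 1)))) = 1715 / 24576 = 0.07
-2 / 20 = -1 / 10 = -0.10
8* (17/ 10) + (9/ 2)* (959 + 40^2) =115291/ 10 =11529.10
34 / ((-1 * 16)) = -17 / 8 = -2.12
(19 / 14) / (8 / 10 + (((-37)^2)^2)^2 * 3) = 5 / 38822141332814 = 0.00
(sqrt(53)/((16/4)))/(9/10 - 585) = -5 * sqrt(53)/11682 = -0.00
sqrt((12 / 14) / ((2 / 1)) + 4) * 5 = 5 * sqrt(217) / 7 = 10.52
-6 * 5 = -30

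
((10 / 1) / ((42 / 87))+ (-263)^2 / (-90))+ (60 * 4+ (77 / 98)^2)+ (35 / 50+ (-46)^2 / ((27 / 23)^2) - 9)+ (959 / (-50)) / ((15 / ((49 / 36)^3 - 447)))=2723321499553 / 1714608000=1588.31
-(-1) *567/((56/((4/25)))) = 81/50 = 1.62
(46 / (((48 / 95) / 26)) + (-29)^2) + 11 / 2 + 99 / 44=19295 / 6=3215.83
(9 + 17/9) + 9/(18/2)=107/9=11.89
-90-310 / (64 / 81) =-15435 / 32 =-482.34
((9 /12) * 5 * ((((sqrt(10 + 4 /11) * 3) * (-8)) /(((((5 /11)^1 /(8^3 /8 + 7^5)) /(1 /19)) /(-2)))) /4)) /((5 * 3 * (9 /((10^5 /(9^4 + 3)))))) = 84355000 * sqrt(1254) /93537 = 31935.68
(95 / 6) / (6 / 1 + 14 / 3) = 95 / 64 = 1.48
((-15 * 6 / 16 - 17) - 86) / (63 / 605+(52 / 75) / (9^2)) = -638780175 / 662696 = -963.91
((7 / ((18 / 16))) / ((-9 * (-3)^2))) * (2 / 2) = -56 / 729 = -0.08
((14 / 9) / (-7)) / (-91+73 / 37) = 37 / 14823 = 0.00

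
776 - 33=743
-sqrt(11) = -3.32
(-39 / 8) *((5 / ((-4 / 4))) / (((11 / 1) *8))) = 195 / 704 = 0.28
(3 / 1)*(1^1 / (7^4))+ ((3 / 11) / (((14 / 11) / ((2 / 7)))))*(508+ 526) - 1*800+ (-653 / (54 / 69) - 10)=-68331181 / 43218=-1581.08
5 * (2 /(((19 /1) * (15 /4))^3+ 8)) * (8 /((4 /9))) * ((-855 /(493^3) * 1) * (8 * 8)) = -630374400 /2773862588744009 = -0.00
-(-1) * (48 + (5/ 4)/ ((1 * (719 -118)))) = 48.00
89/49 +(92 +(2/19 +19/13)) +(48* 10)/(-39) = 1005462/12103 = 83.08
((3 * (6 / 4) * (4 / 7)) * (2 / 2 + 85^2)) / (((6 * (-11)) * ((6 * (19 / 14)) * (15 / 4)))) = -28904 / 3135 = -9.22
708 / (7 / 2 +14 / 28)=177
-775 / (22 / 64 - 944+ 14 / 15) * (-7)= -5.75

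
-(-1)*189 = 189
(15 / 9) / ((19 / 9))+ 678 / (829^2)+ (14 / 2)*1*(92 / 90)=4669007803 / 587591055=7.95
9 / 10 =0.90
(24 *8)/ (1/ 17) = 3264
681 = 681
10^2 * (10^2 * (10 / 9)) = 100000 / 9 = 11111.11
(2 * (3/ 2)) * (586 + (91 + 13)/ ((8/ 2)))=1836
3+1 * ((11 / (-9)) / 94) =2527 / 846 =2.99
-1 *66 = -66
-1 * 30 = -30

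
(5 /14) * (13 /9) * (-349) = -22685 /126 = -180.04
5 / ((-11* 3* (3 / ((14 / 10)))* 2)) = -7 / 198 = -0.04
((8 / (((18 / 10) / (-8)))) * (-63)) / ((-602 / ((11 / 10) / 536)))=-0.01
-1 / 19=-0.05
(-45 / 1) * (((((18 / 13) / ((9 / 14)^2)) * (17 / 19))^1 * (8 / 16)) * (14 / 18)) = -52.46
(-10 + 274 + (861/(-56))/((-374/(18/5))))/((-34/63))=-124477101/254320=-489.45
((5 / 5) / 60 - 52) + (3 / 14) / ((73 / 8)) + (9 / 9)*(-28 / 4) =-1807709 / 30660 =-58.96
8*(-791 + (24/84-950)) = -97480/7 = -13925.71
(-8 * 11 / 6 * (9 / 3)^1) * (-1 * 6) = 264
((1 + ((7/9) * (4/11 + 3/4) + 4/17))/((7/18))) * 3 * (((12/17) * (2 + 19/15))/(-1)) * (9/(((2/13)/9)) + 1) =-62685357/3179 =-19718.58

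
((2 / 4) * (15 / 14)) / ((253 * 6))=5 / 14168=0.00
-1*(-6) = 6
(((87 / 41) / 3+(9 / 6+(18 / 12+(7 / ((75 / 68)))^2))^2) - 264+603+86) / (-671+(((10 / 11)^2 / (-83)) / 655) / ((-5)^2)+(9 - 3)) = -3923558926183007903 / 1134972435938203125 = -3.46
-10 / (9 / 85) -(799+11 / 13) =-104632 / 117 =-894.29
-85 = -85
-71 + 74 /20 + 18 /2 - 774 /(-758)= -217087 /3790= -57.28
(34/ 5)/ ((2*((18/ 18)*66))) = 17/ 330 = 0.05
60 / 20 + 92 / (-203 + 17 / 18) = 9255 / 3637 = 2.54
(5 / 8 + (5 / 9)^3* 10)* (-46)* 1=-313835 / 2916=-107.63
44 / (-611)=-44 / 611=-0.07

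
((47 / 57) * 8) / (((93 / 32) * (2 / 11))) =66176 / 5301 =12.48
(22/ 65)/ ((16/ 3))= 33/ 520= 0.06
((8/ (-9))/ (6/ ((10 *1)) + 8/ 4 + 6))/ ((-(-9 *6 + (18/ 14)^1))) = -280/ 142803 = -0.00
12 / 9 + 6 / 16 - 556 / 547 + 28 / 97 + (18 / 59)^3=263869969777 / 261532904664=1.01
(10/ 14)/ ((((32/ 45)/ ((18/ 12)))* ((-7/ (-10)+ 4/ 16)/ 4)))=3375/ 532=6.34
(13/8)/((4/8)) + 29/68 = 125/34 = 3.68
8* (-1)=-8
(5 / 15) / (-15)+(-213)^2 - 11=2041109 / 45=45357.98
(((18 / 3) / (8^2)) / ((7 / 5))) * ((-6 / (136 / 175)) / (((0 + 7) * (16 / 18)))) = -10125 / 121856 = -0.08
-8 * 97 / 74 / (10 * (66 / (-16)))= 1552 / 6105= 0.25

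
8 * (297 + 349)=5168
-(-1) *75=75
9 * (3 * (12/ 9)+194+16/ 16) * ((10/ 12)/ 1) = 2985/ 2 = 1492.50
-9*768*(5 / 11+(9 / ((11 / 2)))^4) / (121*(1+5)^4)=-0.34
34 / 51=2 / 3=0.67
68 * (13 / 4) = 221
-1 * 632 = -632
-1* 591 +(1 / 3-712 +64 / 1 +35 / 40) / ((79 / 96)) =-108781 / 79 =-1376.97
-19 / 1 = -19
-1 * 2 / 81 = -2 / 81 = -0.02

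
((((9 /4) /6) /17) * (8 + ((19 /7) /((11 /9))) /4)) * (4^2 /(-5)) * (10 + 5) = -1395 /154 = -9.06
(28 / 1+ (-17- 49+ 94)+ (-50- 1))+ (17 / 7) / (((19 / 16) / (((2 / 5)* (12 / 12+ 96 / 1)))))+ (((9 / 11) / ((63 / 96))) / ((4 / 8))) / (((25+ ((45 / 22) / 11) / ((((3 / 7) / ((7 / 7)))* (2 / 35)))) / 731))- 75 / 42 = 138.49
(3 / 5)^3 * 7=189 / 125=1.51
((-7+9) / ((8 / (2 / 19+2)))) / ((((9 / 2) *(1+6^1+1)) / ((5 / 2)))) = 25 / 684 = 0.04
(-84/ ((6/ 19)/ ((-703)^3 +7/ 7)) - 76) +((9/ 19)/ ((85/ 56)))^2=241041967399378016/ 2608225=92416094240.10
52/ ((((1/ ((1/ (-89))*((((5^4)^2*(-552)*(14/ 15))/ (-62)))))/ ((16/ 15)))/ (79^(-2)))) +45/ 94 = -1571611445935/ 4855735158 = -323.66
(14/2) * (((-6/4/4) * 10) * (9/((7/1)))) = -135/4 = -33.75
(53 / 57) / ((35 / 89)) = 4717 / 1995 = 2.36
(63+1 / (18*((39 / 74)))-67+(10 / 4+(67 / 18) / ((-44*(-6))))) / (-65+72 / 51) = 483259 / 22259952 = 0.02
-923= -923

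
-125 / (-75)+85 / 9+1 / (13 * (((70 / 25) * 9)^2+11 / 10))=41349550 / 3721419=11.11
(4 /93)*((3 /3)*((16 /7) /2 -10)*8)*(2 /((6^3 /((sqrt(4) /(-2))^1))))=16 /567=0.03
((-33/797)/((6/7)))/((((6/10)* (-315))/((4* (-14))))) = -308/21519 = -0.01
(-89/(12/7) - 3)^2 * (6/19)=434281/456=952.37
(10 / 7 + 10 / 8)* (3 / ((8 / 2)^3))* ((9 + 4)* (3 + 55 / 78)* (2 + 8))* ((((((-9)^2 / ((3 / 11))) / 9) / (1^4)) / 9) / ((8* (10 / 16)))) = 79475 / 1792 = 44.35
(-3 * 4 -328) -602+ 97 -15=-860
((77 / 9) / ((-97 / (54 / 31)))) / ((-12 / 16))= 616 / 3007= 0.20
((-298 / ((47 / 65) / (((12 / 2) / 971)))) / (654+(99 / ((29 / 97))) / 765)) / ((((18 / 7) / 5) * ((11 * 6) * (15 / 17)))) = -0.00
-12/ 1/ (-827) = 12/ 827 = 0.01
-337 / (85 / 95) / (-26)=6403 / 442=14.49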